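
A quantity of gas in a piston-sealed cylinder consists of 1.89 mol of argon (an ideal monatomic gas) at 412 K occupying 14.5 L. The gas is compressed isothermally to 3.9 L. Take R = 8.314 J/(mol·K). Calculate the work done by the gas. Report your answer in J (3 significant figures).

Isothermal: W = nRT ln(V₂/V₁).
W = (1.89)(8.314)(412) × ln(3.9/14.5)
  = 6474 × -1.313
W_by_gas = -8501 J.

W ≈ -8500 J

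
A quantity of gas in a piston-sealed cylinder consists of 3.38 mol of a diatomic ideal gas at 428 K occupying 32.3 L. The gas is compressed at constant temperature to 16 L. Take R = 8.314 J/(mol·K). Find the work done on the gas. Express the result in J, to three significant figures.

W ≈ 8450 J

Isothermal: W = nRT ln(V₂/V₁).
W = (3.38)(8.314)(428) × ln(16/32.3)
  = 12027 × -0.7025
W_by_gas = -8449 J; work on gas = −W_by = 8449 J.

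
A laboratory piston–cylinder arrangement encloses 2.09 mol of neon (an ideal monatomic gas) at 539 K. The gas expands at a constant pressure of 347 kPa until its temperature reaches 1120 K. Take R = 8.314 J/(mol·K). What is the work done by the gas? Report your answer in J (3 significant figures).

Isobaric: W = P ΔV = nR ΔT.
W = (2.09)(8.314)(1120 − 539) = 10096 J.

W ≈ 10100 J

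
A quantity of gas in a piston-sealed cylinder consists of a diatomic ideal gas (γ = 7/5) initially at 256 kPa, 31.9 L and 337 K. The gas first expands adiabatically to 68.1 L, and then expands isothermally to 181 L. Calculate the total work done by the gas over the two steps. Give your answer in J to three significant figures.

W_total ≈ 11200 J

Step 1 (adiabatic): W = (P₁V₁ − P₂V₂)/(γ−1) = (8166 − 6030)/0.4 = 5342 J.
After step 1: P = 88.54 kPa, V = 68.1 L, T = 248.8 K.
Step 2 (isothermal): W = P₁V₁ ln(V₂/V₁) = (6030) ln(181/68.1) = 5894 J.
W_total = 5342 + 5894 = 11236 J.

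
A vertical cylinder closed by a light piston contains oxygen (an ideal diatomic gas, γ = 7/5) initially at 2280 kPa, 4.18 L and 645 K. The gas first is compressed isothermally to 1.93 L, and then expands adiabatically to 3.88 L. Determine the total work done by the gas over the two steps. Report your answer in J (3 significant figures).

W_total ≈ -1560 J

Step 1 (isothermal): W = P₁V₁ ln(V₂/V₁) = (9530) ln(1.93/4.18) = -7365 J.
After step 1: P = 4938 kPa, V = 1.93 L, T = 645 K.
Step 2 (adiabatic): W = (P₁V₁ − P₂V₂)/(γ−1) = (9530 − 7208)/0.4 = 5807 J.
W_total = -7365 + 5807 = -1558 J.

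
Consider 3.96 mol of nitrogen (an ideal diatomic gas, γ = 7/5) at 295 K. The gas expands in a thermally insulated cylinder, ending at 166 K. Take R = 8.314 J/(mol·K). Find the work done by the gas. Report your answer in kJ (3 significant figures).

Adiabatic ⇒ Q = 0, so W_by = −ΔU = nCᵥ(T₁ − T₂).
Cᵥ = 5R/2 = 20.79 J/(mol·K).
W = (3.96)(20.79)(295 − 166) = 10618 J.

W ≈ 10.6 kJ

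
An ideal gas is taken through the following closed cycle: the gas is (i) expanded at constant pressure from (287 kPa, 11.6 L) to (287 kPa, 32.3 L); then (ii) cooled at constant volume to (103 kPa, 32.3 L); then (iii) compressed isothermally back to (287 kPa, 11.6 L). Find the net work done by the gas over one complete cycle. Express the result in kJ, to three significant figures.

Leg (i): W = PΔV = (287)(32.3 − 11.6) = 5941 J.
Leg (ii): W = 0.
Leg (iii): W = PᵢVᵢ ln(V_f/Vᵢ) = (3327) ln(11.6/32.3) = -3407 J.
W_net = 5941 − 3407 = 2534 J.

W_net ≈ 2.53 kJ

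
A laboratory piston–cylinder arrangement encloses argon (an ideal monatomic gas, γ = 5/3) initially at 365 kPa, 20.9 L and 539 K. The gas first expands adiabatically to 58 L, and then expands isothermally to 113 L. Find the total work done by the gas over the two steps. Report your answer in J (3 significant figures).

W_total ≈ 8220 J

Step 1 (adiabatic): W = (P₁V₁ − P₂V₂)/(γ−1) = (7628 − 3863)/0.667 = 5648 J.
After step 1: P = 66.6 kPa, V = 58 L, T = 272.9 K.
Step 2 (isothermal): W = P₁V₁ ln(V₂/V₁) = (3863) ln(113/58) = 2576 J.
W_total = 5648 + 2576 = 8225 J.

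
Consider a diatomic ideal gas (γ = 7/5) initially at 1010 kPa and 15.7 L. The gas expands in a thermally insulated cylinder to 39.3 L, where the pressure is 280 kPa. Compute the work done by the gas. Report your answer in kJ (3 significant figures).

Adiabatic: W = (P₁V₁ − P₂V₂)/(γ − 1) with γ = 7/5.
P₁V₁ = 15857 J, P₂V₂ = 11004 J.
W = (15857 − 11004) / 0.4 = 12133 J.

W ≈ 12.1 kJ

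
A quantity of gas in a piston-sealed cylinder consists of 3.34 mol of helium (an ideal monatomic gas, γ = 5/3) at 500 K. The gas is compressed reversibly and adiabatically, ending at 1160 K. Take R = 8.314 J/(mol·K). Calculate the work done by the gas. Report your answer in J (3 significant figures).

W ≈ -27500 J

Adiabatic ⇒ Q = 0, so W_by = −ΔU = nCᵥ(T₁ − T₂).
Cᵥ = 3R/2 = 12.47 J/(mol·K).
W = (3.34)(12.47)(500 − 1160) = -27491 J.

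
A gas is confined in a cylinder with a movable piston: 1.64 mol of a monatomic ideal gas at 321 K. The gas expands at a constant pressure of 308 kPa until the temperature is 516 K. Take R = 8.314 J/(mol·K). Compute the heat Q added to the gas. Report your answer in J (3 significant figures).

Q ≈ 6650 J

Isobaric: W = nRΔT = (1.64)(8.314)(195) = 2659 J.
ΔU = nCᵥΔT with Cᵥ = 3R/2: ΔU = (1.64)(12.47)(195) = 3988 J.
Q = ΔU + W = 3988 + 2659 = 6647 J.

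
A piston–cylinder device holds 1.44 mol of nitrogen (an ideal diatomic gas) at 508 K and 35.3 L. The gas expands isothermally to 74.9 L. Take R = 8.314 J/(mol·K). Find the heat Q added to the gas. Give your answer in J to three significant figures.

Isothermal ⇒ ΔU = 0, so Q = W = nRT ln(V₂/V₁).
Q = (1.44)(8.314)(508) ln(74.9/35.3) = 6082 × 0.7523 = 4575 J.

Q ≈ 4580 J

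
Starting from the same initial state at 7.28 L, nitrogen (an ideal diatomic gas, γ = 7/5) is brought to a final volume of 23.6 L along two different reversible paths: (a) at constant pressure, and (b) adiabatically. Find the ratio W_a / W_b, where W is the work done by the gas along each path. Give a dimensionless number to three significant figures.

Path (a) isobaric: W = P₁(V₂ − V₁) → W_a/(P₁V₁) = 2.242.
Path (b) adiabatic: W = P₁V₁(1 − (V₁/V₂)^(γ−1))/(γ−1) → W_b/(P₁V₁) = 0.9382.
W_a / W_b = 2.242 / 0.9382 = 2.389.

W_a / W_b ≈ 2.39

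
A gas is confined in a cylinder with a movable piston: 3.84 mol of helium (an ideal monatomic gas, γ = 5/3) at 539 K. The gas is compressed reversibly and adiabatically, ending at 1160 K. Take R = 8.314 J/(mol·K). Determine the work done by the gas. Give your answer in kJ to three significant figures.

Adiabatic ⇒ Q = 0, so W_by = −ΔU = nCᵥ(T₁ − T₂).
Cᵥ = 3R/2 = 12.47 J/(mol·K).
W = (3.84)(12.47)(539 − 1160) = -29739 J.

W ≈ -29.7 kJ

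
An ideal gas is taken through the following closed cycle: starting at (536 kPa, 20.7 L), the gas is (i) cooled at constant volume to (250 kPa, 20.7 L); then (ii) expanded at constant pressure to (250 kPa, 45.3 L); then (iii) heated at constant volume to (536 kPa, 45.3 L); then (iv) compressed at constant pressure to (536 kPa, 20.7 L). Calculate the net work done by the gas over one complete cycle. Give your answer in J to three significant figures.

W_net ≈ -7040 J

Constant-volume legs do no work.
W(ii) = (250)(45.3 − 20.7) = 6150 J; W(iv) = (536)(20.7 − 45.3) = -13186 J.
W_net = 6150 − 13186 = -7036 J (the counter-clockwise enclosed area).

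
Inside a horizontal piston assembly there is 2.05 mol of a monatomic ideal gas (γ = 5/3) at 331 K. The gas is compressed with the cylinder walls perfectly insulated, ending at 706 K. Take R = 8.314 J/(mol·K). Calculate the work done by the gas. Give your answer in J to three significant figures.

Adiabatic ⇒ Q = 0, so W_by = −ΔU = nCᵥ(T₁ − T₂).
Cᵥ = 3R/2 = 12.47 J/(mol·K).
W = (2.05)(12.47)(331 − 706) = -9587 J.

W ≈ -9590 J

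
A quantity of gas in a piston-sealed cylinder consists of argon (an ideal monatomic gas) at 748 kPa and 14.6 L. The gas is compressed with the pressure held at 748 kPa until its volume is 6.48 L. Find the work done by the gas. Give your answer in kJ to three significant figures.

Isobaric: W = P ΔV.
W = (748 kPa)(6.48 − 14.6 L) = (748)(-8.12) = -6074 J.

W ≈ -6.07 kJ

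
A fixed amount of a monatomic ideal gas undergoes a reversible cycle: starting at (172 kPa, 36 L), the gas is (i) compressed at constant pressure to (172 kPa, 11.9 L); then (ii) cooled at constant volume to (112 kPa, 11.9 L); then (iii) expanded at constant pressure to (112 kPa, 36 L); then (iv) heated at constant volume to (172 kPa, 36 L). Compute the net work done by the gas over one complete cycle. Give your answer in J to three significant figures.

Constant-volume legs do no work.
W(i) = (172)(11.9 − 36) = -4145 J; W(iii) = (112)(36 − 11.9) = 2699 J.
W_net = -4145 + 2699 = -1446 J (the counter-clockwise enclosed area).

W_net ≈ -1450 J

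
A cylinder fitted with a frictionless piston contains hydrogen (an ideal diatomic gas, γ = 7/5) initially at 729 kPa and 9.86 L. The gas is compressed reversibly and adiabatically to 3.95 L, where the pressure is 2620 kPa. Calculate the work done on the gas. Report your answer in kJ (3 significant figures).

W ≈ 7.90 kJ

Adiabatic: W = (P₁V₁ − P₂V₂)/(γ − 1) with γ = 7/5.
P₁V₁ = 7188 J, P₂V₂ = 10349 J.
W = (7188 − 10349) / 0.4 = -7903 J.
Work on gas = −W_by = 7903 J.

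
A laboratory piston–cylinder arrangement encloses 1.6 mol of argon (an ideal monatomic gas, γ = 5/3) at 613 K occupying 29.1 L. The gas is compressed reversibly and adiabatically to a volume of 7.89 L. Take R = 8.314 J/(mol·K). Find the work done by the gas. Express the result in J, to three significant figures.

W ≈ -17000 J

Adiabatic: TV^(γ−1) = const with γ = 5/3.
T₂ = T₁ (V₁/V₂)^(γ−1) = 613 × (29.1/7.89)^0.667 = 613 × 2.387 = 1463 K.
W_by = nCᵥ(T₁ − T₂) = (1.6)(12.47)(613 − 1463) = -16967 J.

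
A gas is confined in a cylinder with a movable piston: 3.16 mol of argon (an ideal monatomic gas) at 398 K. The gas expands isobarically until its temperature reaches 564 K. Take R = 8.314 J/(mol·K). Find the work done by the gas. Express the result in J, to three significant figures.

W ≈ 4360 J

Isobaric: W = P ΔV = nR ΔT.
W = (3.16)(8.314)(564 − 398) = 4361 J.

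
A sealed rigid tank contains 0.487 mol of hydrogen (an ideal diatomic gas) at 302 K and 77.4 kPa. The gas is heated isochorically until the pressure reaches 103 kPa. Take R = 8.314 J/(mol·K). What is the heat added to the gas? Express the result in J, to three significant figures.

Constant volume ⇒ W = 0, so Q = ΔU = nCᵥΔT with Cᵥ = 5R/2 = 20.79 J/(mol·K).
At constant V, T₂/T₁ = P₂/P₁ ⇒ ΔT = T₁(P₂/P₁ − 1) = 302·(103/77.4 − 1) = 99.89 K.
ΔU = (0.487)(20.79)(99.89) = 1011 J.

Q ≈ 1010 J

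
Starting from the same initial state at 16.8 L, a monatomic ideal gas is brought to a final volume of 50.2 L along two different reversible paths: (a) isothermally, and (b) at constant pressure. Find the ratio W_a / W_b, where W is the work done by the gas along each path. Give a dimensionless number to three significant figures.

Path (a) isothermal: W = P₁V₁ ln(V₂/V₁) → W_a/(P₁V₁) = 1.095.
Path (b) isobaric: W = P₁(V₂ − V₁) → W_b/(P₁V₁) = 1.988.
W_a / W_b = 1.095 / 1.988 = 0.5506.

W_a / W_b ≈ 0.551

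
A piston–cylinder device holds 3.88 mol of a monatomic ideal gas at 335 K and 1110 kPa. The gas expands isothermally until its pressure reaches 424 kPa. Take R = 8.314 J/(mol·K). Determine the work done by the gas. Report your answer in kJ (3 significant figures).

Isothermal process: W = nRT ln(V₂/V₁) = nRT ln(P₁/P₂).
W = (3.88)(8.314)(335) × ln(1110/424)
  = 10807 × ln(2.618) = 10807 × 0.9624
W_by_gas = 10400 J.

W ≈ 10.4 kJ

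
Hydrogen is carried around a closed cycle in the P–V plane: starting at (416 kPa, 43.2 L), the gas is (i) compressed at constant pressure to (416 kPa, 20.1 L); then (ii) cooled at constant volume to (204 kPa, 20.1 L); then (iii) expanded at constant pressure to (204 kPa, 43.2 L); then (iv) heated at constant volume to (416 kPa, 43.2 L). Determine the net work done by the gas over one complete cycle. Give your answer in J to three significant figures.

W_net ≈ -4900 J

Constant-volume legs do no work.
W(i) = (416)(20.1 − 43.2) = -9610 J; W(iii) = (204)(43.2 − 20.1) = 4712 J.
W_net = -9610 + 4712 = -4897 J (the counter-clockwise enclosed area).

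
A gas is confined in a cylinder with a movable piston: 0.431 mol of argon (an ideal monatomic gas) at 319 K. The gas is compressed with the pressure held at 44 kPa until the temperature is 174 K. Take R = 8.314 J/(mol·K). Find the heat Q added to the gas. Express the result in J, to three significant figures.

Isobaric: W = nRΔT = (0.431)(8.314)(-145) = -519.6 J.
ΔU = nCᵥΔT with Cᵥ = 3R/2: ΔU = (0.431)(12.47)(-145) = -779.4 J.
Q = ΔU + W = -779.4 − 519.6 = -1299 J.

Q ≈ -1300 J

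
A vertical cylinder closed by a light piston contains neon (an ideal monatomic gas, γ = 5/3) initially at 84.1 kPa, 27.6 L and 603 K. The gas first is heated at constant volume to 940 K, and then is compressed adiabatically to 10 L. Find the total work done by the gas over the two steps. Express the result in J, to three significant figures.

Step 1 (isochoric): W = 0 (constant volume).
After step 1: P = 131.1 kPa (V unchanged).
Step 2 (adiabatic): W = (P₁V₁ − P₂V₂)/(γ−1) = (3618 − 7120)/0.667 = -5252 J.
W_total = 0 − 5252 = -5252 J.

W_total ≈ -5250 J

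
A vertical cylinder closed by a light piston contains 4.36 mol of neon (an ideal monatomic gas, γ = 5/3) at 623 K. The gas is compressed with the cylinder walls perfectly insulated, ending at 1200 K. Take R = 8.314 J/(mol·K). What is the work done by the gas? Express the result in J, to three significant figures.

W ≈ -31400 J

Adiabatic ⇒ Q = 0, so W_by = −ΔU = nCᵥ(T₁ − T₂).
Cᵥ = 3R/2 = 12.47 J/(mol·K).
W = (4.36)(12.47)(623 − 1200) = -31374 J.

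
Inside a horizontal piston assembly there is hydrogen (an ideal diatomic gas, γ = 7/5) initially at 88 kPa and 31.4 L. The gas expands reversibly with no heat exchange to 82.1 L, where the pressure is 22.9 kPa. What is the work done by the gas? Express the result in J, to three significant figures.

Adiabatic: W = (P₁V₁ − P₂V₂)/(γ − 1) with γ = 7/5.
P₁V₁ = 2763 J, P₂V₂ = 1880 J.
W = (2763 − 1880) / 0.4 = 2208 J.

W ≈ 2210 J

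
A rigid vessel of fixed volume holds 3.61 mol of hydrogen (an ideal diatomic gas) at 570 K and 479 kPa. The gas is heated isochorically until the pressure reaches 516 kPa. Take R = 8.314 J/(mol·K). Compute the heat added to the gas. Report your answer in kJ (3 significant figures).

Constant volume ⇒ W = 0, so Q = ΔU = nCᵥΔT with Cᵥ = 5R/2 = 20.79 J/(mol·K).
At constant V, T₂/T₁ = P₂/P₁ ⇒ ΔT = T₁(P₂/P₁ − 1) = 570·(516/479 − 1) = 44.03 K.
ΔU = (3.61)(20.79)(44.03) = 3304 J.

Q ≈ 3.30 kJ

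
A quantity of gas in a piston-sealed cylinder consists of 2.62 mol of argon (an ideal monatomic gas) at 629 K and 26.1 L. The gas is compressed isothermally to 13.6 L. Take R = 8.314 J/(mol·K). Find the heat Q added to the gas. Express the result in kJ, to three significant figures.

Isothermal ⇒ ΔU = 0, so Q = W = nRT ln(V₂/V₁).
Q = (2.62)(8.314)(629) ln(13.6/26.1) = 13701 × -0.6519 = -8931 J.

Q ≈ -8.93 kJ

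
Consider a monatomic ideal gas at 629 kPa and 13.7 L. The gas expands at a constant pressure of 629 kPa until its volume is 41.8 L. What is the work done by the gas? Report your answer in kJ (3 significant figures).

W ≈ 17.7 kJ

Isobaric: W = P ΔV.
W = (629 kPa)(41.8 − 13.7 L) = (629)(28.1) = 17675 J.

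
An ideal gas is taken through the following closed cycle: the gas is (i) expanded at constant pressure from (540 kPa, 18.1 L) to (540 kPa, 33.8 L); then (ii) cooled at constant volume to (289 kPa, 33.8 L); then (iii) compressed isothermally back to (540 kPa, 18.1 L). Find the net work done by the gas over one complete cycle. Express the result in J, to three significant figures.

Leg (i): W = PΔV = (540)(33.8 − 18.1) = 8478 J.
Leg (ii): W = 0.
Leg (iii): W = PᵢVᵢ ln(V_f/Vᵢ) = (9768) ln(18.1/33.8) = -6101 J.
W_net = 8478 − 6101 = 2377 J.

W_net ≈ 2380 J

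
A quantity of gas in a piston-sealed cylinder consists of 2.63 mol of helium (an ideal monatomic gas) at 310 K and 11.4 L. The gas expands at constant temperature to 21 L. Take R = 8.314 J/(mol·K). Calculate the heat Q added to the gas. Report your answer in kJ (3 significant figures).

Isothermal ⇒ ΔU = 0, so Q = W = nRT ln(V₂/V₁).
Q = (2.63)(8.314)(310) ln(21/11.4) = 6778 × 0.6109 = 4141 J.

Q ≈ 4.14 kJ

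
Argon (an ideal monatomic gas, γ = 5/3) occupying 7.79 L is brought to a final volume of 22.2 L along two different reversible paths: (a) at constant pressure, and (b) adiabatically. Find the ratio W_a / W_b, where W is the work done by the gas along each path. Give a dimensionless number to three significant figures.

W_a / W_b ≈ 2.45

Path (a) isobaric: W = P₁(V₂ − V₁) → W_a/(P₁V₁) = 1.85.
Path (b) adiabatic: W = P₁V₁(1 − (V₁/V₂)^(γ−1))/(γ−1) → W_b/(P₁V₁) = 0.7538.
W_a / W_b = 1.85 / 0.7538 = 2.454.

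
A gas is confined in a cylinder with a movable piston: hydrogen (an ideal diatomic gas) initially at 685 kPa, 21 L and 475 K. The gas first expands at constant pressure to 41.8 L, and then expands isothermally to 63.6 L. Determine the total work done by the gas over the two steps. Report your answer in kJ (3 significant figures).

Step 1 (isobaric): W = PΔV = (685 kPa)(41.8 − 21 L) = 14248 J.
After step 1: P = 685 kPa, V = 41.8 L, T = 945.5 K.
Step 2 (isothermal): W = P₁V₁ ln(V₂/V₁) = (28633) ln(63.6/41.8) = 12018 J.
W_total = 14248 + 12018 = 26266 J.

W_total ≈ 26.3 kJ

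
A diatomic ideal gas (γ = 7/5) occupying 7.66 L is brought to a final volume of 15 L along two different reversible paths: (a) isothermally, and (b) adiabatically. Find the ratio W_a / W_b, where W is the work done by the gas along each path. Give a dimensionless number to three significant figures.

W_a / W_b ≈ 1.14

Path (a) isothermal: W = P₁V₁ ln(V₂/V₁) → W_a/(P₁V₁) = 0.672.
Path (b) adiabatic: W = P₁V₁(1 − (V₁/V₂)^(γ−1))/(γ−1) → W_b/(P₁V₁) = 0.5893.
W_a / W_b = 0.672 / 0.5893 = 1.14.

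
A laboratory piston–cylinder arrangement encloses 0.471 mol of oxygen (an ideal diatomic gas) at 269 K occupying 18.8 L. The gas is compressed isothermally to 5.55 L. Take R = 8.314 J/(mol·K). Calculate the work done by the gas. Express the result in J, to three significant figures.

Isothermal: W = nRT ln(V₂/V₁).
W = (0.471)(8.314)(269) × ln(5.55/18.8)
  = 1053 × -1.22
W_by_gas = -1285 J.

W ≈ -1290 J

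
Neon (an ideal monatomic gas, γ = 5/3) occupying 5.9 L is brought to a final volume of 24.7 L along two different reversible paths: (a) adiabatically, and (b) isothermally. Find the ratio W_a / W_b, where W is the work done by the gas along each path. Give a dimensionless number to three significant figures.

W_a / W_b ≈ 0.644

Path (a) adiabatic: W = P₁V₁(1 − (V₁/V₂)^(γ−1))/(γ−1) → W_a/(P₁V₁) = 0.9225.
Path (b) isothermal: W = P₁V₁ ln(V₂/V₁) → W_b/(P₁V₁) = 1.432.
W_a / W_b = 0.9225 / 1.432 = 0.6443.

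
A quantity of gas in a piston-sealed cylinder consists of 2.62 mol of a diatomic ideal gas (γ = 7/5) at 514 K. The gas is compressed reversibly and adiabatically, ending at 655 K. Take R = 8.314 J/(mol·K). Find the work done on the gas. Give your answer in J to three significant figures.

Adiabatic ⇒ Q = 0, so W_by = −ΔU = nCᵥ(T₁ − T₂).
Cᵥ = 5R/2 = 20.79 J/(mol·K).
W = (2.62)(20.79)(514 − 655) = -7678 J.
Work on gas = −W_by = 7678 J.

W ≈ 7680 J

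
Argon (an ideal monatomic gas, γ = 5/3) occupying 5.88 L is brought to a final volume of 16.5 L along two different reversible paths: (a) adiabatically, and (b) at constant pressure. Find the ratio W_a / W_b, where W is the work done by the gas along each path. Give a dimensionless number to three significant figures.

Path (a) adiabatic: W = P₁V₁(1 − (V₁/V₂)^(γ−1))/(γ−1) → W_a/(P₁V₁) = 0.746.
Path (b) isobaric: W = P₁(V₂ − V₁) → W_b/(P₁V₁) = 1.806.
W_a / W_b = 0.746 / 1.806 = 0.4131.

W_a / W_b ≈ 0.413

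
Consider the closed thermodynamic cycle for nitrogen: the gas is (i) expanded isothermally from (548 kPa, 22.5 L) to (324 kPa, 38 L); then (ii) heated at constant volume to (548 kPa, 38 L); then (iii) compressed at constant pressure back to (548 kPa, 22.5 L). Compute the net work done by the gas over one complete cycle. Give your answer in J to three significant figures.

Leg (i): W = PᵢVᵢ ln(V_f/Vᵢ) = (12330) ln(38/22.5) = 6462 J.
Leg (ii): W = 0.
Leg (iii): W = PΔV = (548)(22.5 − 38) = -8494 J.
W_net = 6462 − 8494 = -2032 J.

W_net ≈ -2030 J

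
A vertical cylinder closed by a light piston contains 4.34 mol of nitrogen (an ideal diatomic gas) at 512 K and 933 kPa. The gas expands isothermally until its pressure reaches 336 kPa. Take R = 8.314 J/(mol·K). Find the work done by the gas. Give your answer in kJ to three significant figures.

W ≈ 18.9 kJ

Isothermal process: W = nRT ln(V₂/V₁) = nRT ln(P₁/P₂).
W = (4.34)(8.314)(512) × ln(933/336)
  = 18474 × ln(2.777) = 18474 × 1.021
W_by_gas = 18868 J.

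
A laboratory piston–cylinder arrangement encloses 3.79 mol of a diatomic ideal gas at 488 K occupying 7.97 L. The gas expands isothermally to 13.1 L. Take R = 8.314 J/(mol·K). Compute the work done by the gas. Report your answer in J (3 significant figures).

W ≈ 7640 J

Isothermal: W = nRT ln(V₂/V₁).
W = (3.79)(8.314)(488) × ln(13.1/7.97)
  = 15377 × 0.4969
W_by_gas = 7641 J.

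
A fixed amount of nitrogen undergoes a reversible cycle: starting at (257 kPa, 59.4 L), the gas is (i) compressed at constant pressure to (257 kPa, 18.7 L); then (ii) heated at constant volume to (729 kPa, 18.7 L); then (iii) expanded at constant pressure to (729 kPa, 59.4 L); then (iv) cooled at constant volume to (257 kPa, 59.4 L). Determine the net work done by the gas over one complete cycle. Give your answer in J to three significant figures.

Constant-volume legs do no work.
W(i) = (257)(18.7 − 59.4) = -10460 J; W(iii) = (729)(59.4 − 18.7) = 29670 J.
W_net = -10460 + 29670 = 19210 J (the clockwise enclosed area).

W_net ≈ 19200 J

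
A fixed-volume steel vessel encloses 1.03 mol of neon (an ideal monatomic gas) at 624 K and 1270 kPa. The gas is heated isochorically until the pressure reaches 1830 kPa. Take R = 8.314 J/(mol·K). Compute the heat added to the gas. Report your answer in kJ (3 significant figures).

Constant volume ⇒ W = 0, so Q = ΔU = nCᵥΔT with Cᵥ = 3R/2 = 12.47 J/(mol·K).
At constant V, T₂/T₁ = P₂/P₁ ⇒ ΔT = T₁(P₂/P₁ − 1) = 624·(1830/1270 − 1) = 275.1 K.
ΔU = (1.03)(12.47)(275.1) = 3534 J.

Q ≈ 3.53 kJ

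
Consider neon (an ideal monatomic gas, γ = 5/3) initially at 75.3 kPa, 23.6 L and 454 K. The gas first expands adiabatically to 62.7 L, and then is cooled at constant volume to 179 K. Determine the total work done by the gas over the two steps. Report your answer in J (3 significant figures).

W_total ≈ 1280 J

Step 1 (adiabatic): W = (P₁V₁ − P₂V₂)/(γ−1) = (1777 − 926.4)/0.667 = 1276 J.
Step 2 (isochoric): W = 0 (constant volume).
W_total = 1276 + 0 = 1276 J.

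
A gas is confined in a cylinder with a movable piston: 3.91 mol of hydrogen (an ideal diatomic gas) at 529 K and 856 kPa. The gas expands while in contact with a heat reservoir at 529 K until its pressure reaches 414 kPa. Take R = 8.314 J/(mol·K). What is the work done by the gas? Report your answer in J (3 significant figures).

Isothermal process: W = nRT ln(V₂/V₁) = nRT ln(P₁/P₂).
W = (3.91)(8.314)(529) × ln(856/414)
  = 17197 × ln(2.068) = 17197 × 0.7264
W_by_gas = 12492 J.

W ≈ 12500 J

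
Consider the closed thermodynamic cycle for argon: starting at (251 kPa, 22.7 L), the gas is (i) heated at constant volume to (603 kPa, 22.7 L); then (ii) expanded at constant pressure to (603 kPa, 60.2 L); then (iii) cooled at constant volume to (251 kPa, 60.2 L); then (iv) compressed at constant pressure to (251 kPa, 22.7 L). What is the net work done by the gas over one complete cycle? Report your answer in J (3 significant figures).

W_net ≈ 13200 J

Constant-volume legs do no work.
W(ii) = (603)(60.2 − 22.7) = 22612 J; W(iv) = (251)(22.7 − 60.2) = -9412 J.
W_net = 22612 − 9412 = 13200 J (the clockwise enclosed area).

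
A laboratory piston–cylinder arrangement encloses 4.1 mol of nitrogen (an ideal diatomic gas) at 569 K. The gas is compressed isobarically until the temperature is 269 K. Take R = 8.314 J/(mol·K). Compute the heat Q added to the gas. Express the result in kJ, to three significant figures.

Q ≈ -35.8 kJ

Isobaric: W = nRΔT = (4.1)(8.314)(-300) = -10226 J.
ΔU = nCᵥΔT with Cᵥ = 5R/2: ΔU = (4.1)(20.79)(-300) = -25566 J.
Q = ΔU + W = -25566 − 10226 = -35792 J.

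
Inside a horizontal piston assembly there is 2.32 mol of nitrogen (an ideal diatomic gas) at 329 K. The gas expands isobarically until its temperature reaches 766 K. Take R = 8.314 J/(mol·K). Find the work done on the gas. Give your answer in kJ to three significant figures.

Isobaric: W = P ΔV = nR ΔT.
W = (2.32)(8.314)(766 − 329) = 8429 J.
Work on gas = −W_by = -8429 J.

W ≈ -8.43 kJ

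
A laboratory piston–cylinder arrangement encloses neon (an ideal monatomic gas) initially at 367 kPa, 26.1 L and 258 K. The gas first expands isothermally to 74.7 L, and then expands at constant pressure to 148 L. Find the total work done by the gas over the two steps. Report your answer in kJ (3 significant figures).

Step 1 (isothermal): W = P₁V₁ ln(V₂/V₁) = (9579) ln(74.7/26.1) = 10072 J.
After step 1: P = 128.2 kPa, V = 74.7 L, T = 258 K.
Step 2 (isobaric): W = PΔV = (128.2 kPa)(148 − 74.7 L) = 9399 J.
W_total = 10072 + 9399 = 19472 J.

W_total ≈ 19.5 kJ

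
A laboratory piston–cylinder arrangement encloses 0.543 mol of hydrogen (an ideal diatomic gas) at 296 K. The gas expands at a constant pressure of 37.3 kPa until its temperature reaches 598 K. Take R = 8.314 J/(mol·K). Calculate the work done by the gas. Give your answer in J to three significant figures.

Isobaric: W = P ΔV = nR ΔT.
W = (0.543)(8.314)(598 − 296) = 1363 J.

W ≈ 1360 J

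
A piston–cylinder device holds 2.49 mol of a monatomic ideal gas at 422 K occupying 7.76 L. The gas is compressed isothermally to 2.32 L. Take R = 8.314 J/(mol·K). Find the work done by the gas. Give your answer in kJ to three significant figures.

Isothermal: W = nRT ln(V₂/V₁).
W = (2.49)(8.314)(422) × ln(2.32/7.76)
  = 8736 × -1.207
W_by_gas = -10548 J.

W ≈ -10.5 kJ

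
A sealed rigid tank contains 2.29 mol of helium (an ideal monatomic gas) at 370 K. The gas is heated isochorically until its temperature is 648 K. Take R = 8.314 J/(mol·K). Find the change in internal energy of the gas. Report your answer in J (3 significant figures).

ΔU ≈ 7940 J

Constant volume ⇒ W = 0, so Q = ΔU = nCᵥΔT with Cᵥ = 3R/2 = 12.47 J/(mol·K).
ΔU = (2.29)(12.47)(648 − 370) = 7939 J.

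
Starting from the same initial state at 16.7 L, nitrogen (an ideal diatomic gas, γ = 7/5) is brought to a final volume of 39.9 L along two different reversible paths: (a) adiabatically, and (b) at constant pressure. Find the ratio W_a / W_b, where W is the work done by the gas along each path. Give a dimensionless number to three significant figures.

W_a / W_b ≈ 0.529

Path (a) adiabatic: W = P₁V₁(1 − (V₁/V₂)^(γ−1))/(γ−1) → W_a/(P₁V₁) = 0.7354.
Path (b) isobaric: W = P₁(V₂ − V₁) → W_b/(P₁V₁) = 1.389.
W_a / W_b = 0.7354 / 1.389 = 0.5294.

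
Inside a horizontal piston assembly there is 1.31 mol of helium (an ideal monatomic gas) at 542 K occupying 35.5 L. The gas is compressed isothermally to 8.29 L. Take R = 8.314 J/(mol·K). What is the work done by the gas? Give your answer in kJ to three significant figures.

Isothermal: W = nRT ln(V₂/V₁).
W = (1.31)(8.314)(542) × ln(8.29/35.5)
  = 5903 × -1.454
W_by_gas = -8586 J.

W ≈ -8.59 kJ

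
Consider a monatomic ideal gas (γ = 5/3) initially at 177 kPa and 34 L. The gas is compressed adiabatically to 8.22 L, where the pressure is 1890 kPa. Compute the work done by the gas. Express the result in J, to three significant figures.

Adiabatic: W = (P₁V₁ − P₂V₂)/(γ − 1) with γ = 5/3.
P₁V₁ = 6018 J, P₂V₂ = 15536 J.
W = (6018 − 15536) / 0.6667 = -14277 J.

W ≈ -14300 J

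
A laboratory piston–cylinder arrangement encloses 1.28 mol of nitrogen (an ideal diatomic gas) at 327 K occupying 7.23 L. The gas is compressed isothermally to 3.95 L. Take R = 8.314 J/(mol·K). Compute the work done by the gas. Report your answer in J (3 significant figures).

Isothermal: W = nRT ln(V₂/V₁).
W = (1.28)(8.314)(327) × ln(3.95/7.23)
  = 3480 × -0.6045
W_by_gas = -2104 J.

W ≈ -2100 J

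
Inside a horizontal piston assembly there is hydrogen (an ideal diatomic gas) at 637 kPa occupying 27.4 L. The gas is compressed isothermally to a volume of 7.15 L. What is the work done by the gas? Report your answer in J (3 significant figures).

W ≈ -23400 J

Isothermal: W = nRT ln(V₂/V₁) = P₁V₁ ln(V₂/V₁).
P₁V₁ = (637 kPa)(27.4 L) = 17454 J.
W = 17454 × ln(7.15/27.4) = 17454 × -1.343
W_by_gas = -23448 J.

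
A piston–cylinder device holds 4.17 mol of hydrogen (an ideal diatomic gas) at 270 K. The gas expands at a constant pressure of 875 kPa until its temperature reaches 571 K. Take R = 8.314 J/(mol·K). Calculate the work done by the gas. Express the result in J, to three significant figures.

W ≈ 10400 J

Isobaric: W = P ΔV = nR ΔT.
W = (4.17)(8.314)(571 − 270) = 10435 J.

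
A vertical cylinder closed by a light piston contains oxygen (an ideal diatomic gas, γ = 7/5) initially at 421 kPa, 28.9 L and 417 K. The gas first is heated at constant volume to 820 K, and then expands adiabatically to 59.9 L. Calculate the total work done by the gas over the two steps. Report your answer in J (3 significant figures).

W_total ≈ 15100 J

Step 1 (isochoric): W = 0 (constant volume).
After step 1: P = 827.9 kPa (V unchanged).
Step 2 (adiabatic): W = (P₁V₁ − P₂V₂)/(γ−1) = (23925 − 17875)/0.4 = 15126 J.
W_total = 0 + 15126 = 15126 J.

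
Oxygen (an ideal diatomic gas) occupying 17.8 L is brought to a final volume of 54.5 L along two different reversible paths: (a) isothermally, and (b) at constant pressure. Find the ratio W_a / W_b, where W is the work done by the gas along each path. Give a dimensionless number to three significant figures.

Path (a) isothermal: W = P₁V₁ ln(V₂/V₁) → W_a/(P₁V₁) = 1.119.
Path (b) isobaric: W = P₁(V₂ − V₁) → W_b/(P₁V₁) = 2.062.
W_a / W_b = 1.119 / 2.062 = 0.5427.

W_a / W_b ≈ 0.543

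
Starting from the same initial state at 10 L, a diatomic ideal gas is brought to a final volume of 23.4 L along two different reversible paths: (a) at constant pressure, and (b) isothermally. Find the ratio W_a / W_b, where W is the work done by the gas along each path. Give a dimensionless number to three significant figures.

Path (a) isobaric: W = P₁(V₂ − V₁) → W_a/(P₁V₁) = 1.34.
Path (b) isothermal: W = P₁V₁ ln(V₂/V₁) → W_b/(P₁V₁) = 0.8502.
W_a / W_b = 1.34 / 0.8502 = 1.576.

W_a / W_b ≈ 1.58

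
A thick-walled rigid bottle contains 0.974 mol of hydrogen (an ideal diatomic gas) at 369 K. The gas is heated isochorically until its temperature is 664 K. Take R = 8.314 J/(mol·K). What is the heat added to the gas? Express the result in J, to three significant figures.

Q ≈ 5970 J

Constant volume ⇒ W = 0, so Q = ΔU = nCᵥΔT with Cᵥ = 5R/2 = 20.79 J/(mol·K).
ΔU = (0.974)(20.79)(664 − 369) = 5972 J.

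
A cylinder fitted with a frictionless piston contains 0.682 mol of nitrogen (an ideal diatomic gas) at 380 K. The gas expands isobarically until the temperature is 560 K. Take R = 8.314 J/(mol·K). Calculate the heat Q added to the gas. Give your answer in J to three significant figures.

Q ≈ 3570 J

Isobaric: W = nRΔT = (0.682)(8.314)(180) = 1021 J.
ΔU = nCᵥΔT with Cᵥ = 5R/2: ΔU = (0.682)(20.79)(180) = 2552 J.
Q = ΔU + W = 2552 + 1021 = 3572 J.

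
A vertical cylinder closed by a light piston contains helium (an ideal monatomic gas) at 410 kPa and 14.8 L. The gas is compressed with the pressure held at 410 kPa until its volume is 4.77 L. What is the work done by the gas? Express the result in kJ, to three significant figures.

W ≈ -4.11 kJ

Isobaric: W = P ΔV.
W = (410 kPa)(4.77 − 14.8 L) = (410)(-10.03) = -4112 J.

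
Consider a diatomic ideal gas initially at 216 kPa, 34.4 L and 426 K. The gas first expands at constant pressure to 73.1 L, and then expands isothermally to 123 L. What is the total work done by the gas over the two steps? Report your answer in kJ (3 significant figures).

W_total ≈ 16.6 kJ

Step 1 (isobaric): W = PΔV = (216 kPa)(73.1 − 34.4 L) = 8359 J.
After step 1: P = 216 kPa, V = 73.1 L, T = 905.2 K.
Step 2 (isothermal): W = P₁V₁ ln(V₂/V₁) = (15790) ln(123/73.1) = 8216 J.
W_total = 8359 + 8216 = 16575 J.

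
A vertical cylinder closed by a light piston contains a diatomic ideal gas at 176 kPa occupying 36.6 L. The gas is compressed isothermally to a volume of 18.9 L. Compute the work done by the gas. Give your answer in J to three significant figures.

W ≈ -4260 J

Isothermal: W = nRT ln(V₂/V₁) = P₁V₁ ln(V₂/V₁).
P₁V₁ = (176 kPa)(36.6 L) = 6442 J.
W = 6442 × ln(18.9/36.6) = 6442 × -0.6609
W_by_gas = -4257 J.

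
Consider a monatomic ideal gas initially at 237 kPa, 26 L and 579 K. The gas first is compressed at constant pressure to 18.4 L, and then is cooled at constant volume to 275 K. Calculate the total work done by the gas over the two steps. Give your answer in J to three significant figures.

W_total ≈ -1800 J

Step 1 (isobaric): W = PΔV = (237 kPa)(18.4 − 26 L) = -1801 J.
Step 2 (isochoric): W = 0 (constant volume).
W_total = -1801 + 0 = -1801 J.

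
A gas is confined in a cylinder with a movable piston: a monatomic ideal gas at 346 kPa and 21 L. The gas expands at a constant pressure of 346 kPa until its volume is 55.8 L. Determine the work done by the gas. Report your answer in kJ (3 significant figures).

W ≈ 12.0 kJ

Isobaric: W = P ΔV.
W = (346 kPa)(55.8 − 21 L) = (346)(34.8) = 12041 J.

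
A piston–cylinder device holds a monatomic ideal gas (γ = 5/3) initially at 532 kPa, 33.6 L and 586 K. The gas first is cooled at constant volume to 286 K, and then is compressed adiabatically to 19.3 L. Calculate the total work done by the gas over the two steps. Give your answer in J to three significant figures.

W_total ≈ -5850 J

Step 1 (isochoric): W = 0 (constant volume).
After step 1: P = 259.6 kPa (V unchanged).
Step 2 (adiabatic): W = (P₁V₁ − P₂V₂)/(γ−1) = (8724 − 12625)/0.667 = -5852 J.
W_total = 0 − 5852 = -5852 J.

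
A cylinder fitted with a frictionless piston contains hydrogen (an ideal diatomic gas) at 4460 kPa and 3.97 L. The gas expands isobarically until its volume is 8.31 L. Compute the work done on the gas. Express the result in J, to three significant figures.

W ≈ -19400 J

Isobaric: W = P ΔV.
W = (4460 kPa)(8.31 − 3.97 L) = (4460)(4.34) = 19356 J.
Work on gas = −W_by = -19356 J.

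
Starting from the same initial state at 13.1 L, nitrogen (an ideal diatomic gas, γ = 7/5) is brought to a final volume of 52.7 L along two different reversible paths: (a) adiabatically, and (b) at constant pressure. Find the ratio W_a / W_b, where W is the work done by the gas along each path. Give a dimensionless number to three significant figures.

W_a / W_b ≈ 0.353

Path (a) adiabatic: W = P₁V₁(1 − (V₁/V₂)^(γ−1))/(γ−1) → W_a/(P₁V₁) = 1.067.
Path (b) isobaric: W = P₁(V₂ − V₁) → W_b/(P₁V₁) = 3.023.
W_a / W_b = 1.067 / 3.023 = 0.3531.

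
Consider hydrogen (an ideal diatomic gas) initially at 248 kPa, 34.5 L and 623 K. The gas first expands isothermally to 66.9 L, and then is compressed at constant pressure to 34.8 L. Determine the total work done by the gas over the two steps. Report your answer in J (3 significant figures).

Step 1 (isothermal): W = P₁V₁ ln(V₂/V₁) = (8556) ln(66.9/34.5) = 5666 J.
After step 1: P = 127.9 kPa, V = 66.9 L, T = 623 K.
Step 2 (isobaric): W = PΔV = (127.9 kPa)(34.8 − 66.9 L) = -4105 J.
W_total = 5666 − 4105 = 1561 J.

W_total ≈ 1560 J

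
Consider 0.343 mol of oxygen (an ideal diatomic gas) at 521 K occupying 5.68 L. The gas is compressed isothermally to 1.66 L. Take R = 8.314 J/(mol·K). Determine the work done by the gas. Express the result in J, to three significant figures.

W ≈ -1830 J

Isothermal: W = nRT ln(V₂/V₁).
W = (0.343)(8.314)(521) × ln(1.66/5.68)
  = 1486 × -1.23
W_by_gas = -1828 J.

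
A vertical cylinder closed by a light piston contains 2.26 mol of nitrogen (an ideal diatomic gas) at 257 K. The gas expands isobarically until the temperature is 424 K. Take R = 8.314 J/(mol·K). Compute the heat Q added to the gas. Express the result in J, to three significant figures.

Q ≈ 11000 J

Isobaric: W = nRΔT = (2.26)(8.314)(167) = 3138 J.
ΔU = nCᵥΔT with Cᵥ = 5R/2: ΔU = (2.26)(20.79)(167) = 7845 J.
Q = ΔU + W = 7845 + 3138 = 10983 J.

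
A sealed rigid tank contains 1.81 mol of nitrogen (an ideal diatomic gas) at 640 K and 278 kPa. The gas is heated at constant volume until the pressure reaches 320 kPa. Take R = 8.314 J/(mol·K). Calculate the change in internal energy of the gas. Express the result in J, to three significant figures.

ΔU ≈ 3640 J

Constant volume ⇒ W = 0, so Q = ΔU = nCᵥΔT with Cᵥ = 5R/2 = 20.79 J/(mol·K).
At constant V, T₂/T₁ = P₂/P₁ ⇒ ΔT = T₁(P₂/P₁ − 1) = 640·(320/278 − 1) = 96.69 K.
ΔU = (1.81)(20.79)(96.69) = 3638 J.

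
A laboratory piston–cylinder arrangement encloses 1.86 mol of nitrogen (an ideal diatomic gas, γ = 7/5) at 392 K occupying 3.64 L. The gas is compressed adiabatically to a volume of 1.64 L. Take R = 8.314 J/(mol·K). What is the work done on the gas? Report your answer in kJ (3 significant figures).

W ≈ 5.69 kJ

Adiabatic: TV^(γ−1) = const with γ = 7/5.
T₂ = T₁ (V₁/V₂)^(γ−1) = 392 × (3.64/1.64)^0.4 = 392 × 1.376 = 539.2 K.
W_by = nCᵥ(T₁ − T₂) = (1.86)(20.79)(392 − 539.2) = -5693 J.
Work on gas = −W_by = 5693 J.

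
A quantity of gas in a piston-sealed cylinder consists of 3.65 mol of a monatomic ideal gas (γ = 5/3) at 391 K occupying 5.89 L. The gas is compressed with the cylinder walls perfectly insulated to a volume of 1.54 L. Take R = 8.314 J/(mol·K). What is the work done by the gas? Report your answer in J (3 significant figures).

Adiabatic: TV^(γ−1) = const with γ = 5/3.
T₂ = T₁ (V₁/V₂)^(γ−1) = 391 × (5.89/1.54)^0.667 = 391 × 2.446 = 956.3 K.
W_by = nCᵥ(T₁ − T₂) = (3.65)(12.47)(391 − 956.3) = -25730 J.

W ≈ -25700 J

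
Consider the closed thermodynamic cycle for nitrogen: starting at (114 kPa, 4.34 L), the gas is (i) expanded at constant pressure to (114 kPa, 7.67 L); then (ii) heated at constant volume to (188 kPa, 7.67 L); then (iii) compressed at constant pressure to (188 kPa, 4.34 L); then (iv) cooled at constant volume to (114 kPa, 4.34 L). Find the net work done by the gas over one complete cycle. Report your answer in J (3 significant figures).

Constant-volume legs do no work.
W(i) = (114)(7.67 − 4.34) = 379.6 J; W(iii) = (188)(4.34 − 7.67) = -626 J.
W_net = 379.6 − 626 = -246.4 J (the counter-clockwise enclosed area).

W_net ≈ -246 J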